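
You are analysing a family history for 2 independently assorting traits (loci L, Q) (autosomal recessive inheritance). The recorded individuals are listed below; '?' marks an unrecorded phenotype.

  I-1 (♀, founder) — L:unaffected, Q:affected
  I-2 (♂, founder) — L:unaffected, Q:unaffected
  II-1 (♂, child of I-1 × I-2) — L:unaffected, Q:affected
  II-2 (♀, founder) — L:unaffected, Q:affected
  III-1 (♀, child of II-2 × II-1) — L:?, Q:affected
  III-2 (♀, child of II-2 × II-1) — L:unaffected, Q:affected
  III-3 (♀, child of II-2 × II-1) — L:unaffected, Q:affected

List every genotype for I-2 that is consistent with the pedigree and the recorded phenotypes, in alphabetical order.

I-2 ∈ {LL Qq, Ll Qq}

L/I-1 un ·: LL|Ll
L/I-2 un ·: LL|Ll
L/II-1 un I-1×I-2: LL|Ll
L/II-2 un ·: LL|Ll
L/III-1 ? II-2×II-1: LL|Ll|ll
L/III-2 un II-2×II-1: LL|Ll
L/III-3 un II-2×II-1: LL|Ll
⇒ L over [I-1,I-2,II-1,II-2,III-1,III-2,III-3]: 96 consistent
Q/I-1 aff ·: qq
Q/I-2 un ·: Qq
Q/II-1 aff I-1×I-2: qq
Q/II-2 aff ·: qq
Q/III-1 aff II-2×II-1: qq
Q/III-2 aff II-2×II-1: qq
Q/III-3 aff II-2×II-1: qq
⇒ Q over [I-1,I-2,II-1,II-2,III-1,III-2,III-3]: 1 consistent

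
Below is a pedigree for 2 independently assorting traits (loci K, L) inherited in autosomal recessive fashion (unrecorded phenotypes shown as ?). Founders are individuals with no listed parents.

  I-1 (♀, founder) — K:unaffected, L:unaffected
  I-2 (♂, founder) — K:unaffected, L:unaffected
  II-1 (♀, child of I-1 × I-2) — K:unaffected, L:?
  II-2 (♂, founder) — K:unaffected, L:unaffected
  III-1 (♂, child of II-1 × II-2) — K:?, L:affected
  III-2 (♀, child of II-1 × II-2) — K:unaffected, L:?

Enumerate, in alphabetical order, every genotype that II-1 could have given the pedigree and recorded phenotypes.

K/I-1 un ·: KK|Kk
K/I-2 un ·: KK|Kk
K/II-1 un I-1×I-2: KK|Kk
K/II-2 un ·: KK|Kk
K/III-1 ? II-1×II-2: KK|Kk|kk
K/III-2 un II-1×II-2: KK|Kk
⇒ K over [I-1,I-2,II-1,II-2,III-1,III-2]: 50 consistent
L/I-1 un ·: LL|Ll
L/I-2 un ·: LL|Ll
L/II-1 ? I-1×I-2: Ll|ll
L/II-2 un ·: Ll
L/III-1 aff II-1×II-2: ll
L/III-2 ? II-1×II-2: LL|Ll|ll
⇒ L over [I-1,I-2,II-1,II-2,III-1,III-2]: 11 consistent

II-1 ∈ {KK Ll, KK ll, Kk Ll, Kk ll}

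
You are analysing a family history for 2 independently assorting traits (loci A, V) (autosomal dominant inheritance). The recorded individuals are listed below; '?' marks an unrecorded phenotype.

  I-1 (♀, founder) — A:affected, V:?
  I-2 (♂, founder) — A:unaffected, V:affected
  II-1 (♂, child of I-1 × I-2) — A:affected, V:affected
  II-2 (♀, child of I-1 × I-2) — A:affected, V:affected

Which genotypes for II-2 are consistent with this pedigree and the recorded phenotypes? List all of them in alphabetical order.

II-2 ∈ {Aa VV, Aa Vv}

A/I-1 aff ·: Aa|AA
A/I-2 un ·: aa
A/II-1 aff I-1×I-2: Aa
A/II-2 aff I-1×I-2: Aa
⇒ A over [I-1,I-2,II-1,II-2]: 2 consistent
V/I-1 ? ·: vv|Vv|VV
V/I-2 aff ·: Vv|VV
V/II-1 aff I-1×I-2: Vv|VV
V/II-2 aff I-1×I-2: Vv|VV
⇒ V over [I-1,I-2,II-1,II-2]: 15 consistent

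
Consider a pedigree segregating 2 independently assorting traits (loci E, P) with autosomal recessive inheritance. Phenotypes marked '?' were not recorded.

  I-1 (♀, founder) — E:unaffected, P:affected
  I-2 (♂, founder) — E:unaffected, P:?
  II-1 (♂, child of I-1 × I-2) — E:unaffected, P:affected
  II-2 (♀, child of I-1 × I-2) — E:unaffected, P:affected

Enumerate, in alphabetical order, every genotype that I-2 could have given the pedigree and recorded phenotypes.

I-2 ∈ {EE Pp, EE pp, Ee Pp, Ee pp}

E/I-1 un ·: EE|Ee
E/I-2 un ·: EE|Ee
E/II-1 un I-1×I-2: EE|Ee
E/II-2 un I-1×I-2: EE|Ee
⇒ E over [I-1,I-2,II-1,II-2]: 13 consistent
P/I-1 aff ·: pp
P/I-2 ? ·: Pp|pp
P/II-1 aff I-1×I-2: pp
P/II-2 aff I-1×I-2: pp
⇒ P over [I-1,I-2,II-1,II-2]: 2 consistent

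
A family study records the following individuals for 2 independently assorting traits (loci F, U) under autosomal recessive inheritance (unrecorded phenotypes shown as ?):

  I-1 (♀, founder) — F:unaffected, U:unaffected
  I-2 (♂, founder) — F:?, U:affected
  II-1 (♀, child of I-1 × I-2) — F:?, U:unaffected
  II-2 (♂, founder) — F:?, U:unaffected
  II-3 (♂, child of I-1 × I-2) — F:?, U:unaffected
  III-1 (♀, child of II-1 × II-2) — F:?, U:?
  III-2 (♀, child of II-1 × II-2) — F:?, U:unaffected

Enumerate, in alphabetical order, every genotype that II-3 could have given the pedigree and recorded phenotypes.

II-3 ∈ {FF Uu, Ff Uu, ff Uu}

F/I-1 un ·: FF|Ff
F/I-2 ? ·: FF|Ff|ff
F/II-1 ? I-1×I-2: FF|Ff|ff
F/II-2 ? ·: FF|Ff|ff
F/II-3 ? I-1×I-2: FF|Ff|ff
F/III-1 ? II-1×II-2: FF|Ff|ff
F/III-2 ? II-1×II-2: FF|Ff|ff
⇒ F over [I-1,I-2,II-1,II-2,II-3,III-1,III-2]: 248 consistent
U/I-1 un ·: UU|Uu
U/I-2 aff ·: uu
U/II-1 un I-1×I-2: Uu
U/II-2 un ·: UU|Uu
U/II-3 un I-1×I-2: Uu
U/III-1 ? II-1×II-2: UU|Uu|uu
U/III-2 un II-1×II-2: UU|Uu
⇒ U over [I-1,I-2,II-1,II-2,II-3,III-1,III-2]: 20 consistent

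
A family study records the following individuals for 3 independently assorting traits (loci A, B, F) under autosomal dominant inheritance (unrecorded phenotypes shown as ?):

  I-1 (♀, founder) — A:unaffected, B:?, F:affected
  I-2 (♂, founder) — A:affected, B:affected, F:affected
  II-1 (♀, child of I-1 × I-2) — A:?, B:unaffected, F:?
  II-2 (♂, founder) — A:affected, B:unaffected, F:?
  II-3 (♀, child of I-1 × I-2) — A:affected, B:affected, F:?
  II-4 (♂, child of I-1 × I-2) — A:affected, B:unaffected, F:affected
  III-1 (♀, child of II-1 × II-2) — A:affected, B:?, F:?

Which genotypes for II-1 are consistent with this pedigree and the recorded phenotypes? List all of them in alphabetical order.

II-1 ∈ {Aa bb FF, Aa bb Ff, Aa bb ff, aa bb FF, aa bb Ff, aa bb ff}

A/I-1 un ·: aa
A/I-2 aff ·: Aa|AA
A/II-1 ? I-1×I-2: aa|Aa
A/II-2 aff ·: Aa|AA
A/II-3 aff I-1×I-2: Aa
A/II-4 aff I-1×I-2: Aa
A/III-1 aff II-1×II-2: Aa|AA
⇒ A over [I-1,I-2,II-1,II-2,II-3,II-4,III-1]: 10 consistent
B/I-1 ? ·: bb|Bb
B/I-2 aff ·: Bb
B/II-1 un I-1×I-2: bb
B/II-2 un ·: bb
B/II-3 aff I-1×I-2: Bb|BB
B/II-4 un I-1×I-2: bb
B/III-1 ? II-1×II-2: bb
⇒ B over [I-1,I-2,II-1,II-2,II-3,II-4,III-1]: 3 consistent
F/I-1 aff ·: Ff|FF
F/I-2 aff ·: Ff|FF
F/II-1 ? I-1×I-2: ff|Ff|FF
F/II-2 ? ·: ff|Ff|FF
F/II-3 ? I-1×I-2: ff|Ff|FF
F/II-4 aff I-1×I-2: Ff|FF
F/III-1 ? II-1×II-2: ff|Ff|FF
⇒ F over [I-1,I-2,II-1,II-2,II-3,II-4,III-1]: 182 consistent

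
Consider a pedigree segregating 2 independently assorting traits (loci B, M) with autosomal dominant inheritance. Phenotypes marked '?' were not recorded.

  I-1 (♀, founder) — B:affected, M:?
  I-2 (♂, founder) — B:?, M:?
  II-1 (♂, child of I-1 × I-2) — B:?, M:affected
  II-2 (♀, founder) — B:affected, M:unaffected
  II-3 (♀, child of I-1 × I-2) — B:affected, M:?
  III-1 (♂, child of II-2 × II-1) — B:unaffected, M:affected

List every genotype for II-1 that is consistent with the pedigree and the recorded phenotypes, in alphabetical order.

II-1 ∈ {Bb MM, Bb Mm, bb MM, bb Mm}

B/I-1 aff ·: Bb|BB
B/I-2 ? ·: bb|Bb|BB
B/II-1 ? I-1×I-2: bb|Bb
B/II-2 aff ·: Bb
B/II-3 aff I-1×I-2: Bb|BB
B/III-1 un II-2×II-1: bb
⇒ B over [I-1,I-2,II-1,II-2,II-3,III-1]: 11 consistent
M/I-1 ? ·: mm|Mm|MM
M/I-2 ? ·: mm|Mm|MM
M/II-1 aff I-1×I-2: Mm|MM
M/II-2 un ·: mm
M/II-3 ? I-1×I-2: mm|Mm|MM
M/III-1 aff II-2×II-1: Mm
⇒ M over [I-1,I-2,II-1,II-2,II-3,III-1]: 21 consistent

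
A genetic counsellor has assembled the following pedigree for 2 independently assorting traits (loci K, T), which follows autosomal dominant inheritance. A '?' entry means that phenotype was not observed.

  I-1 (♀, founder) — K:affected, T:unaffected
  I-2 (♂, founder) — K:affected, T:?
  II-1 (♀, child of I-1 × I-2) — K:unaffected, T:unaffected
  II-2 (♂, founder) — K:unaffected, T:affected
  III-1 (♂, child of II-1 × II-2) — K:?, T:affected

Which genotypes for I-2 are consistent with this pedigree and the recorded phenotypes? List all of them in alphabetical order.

I-2 ∈ {Kk Tt, Kk tt}

K/I-1 aff ·: Kk
K/I-2 aff ·: Kk
K/II-1 un I-1×I-2: kk
K/II-2 un ·: kk
K/III-1 ? II-1×II-2: kk
⇒ K over [I-1,I-2,II-1,II-2,III-1]: 1 consistent
T/I-1 un ·: tt
T/I-2 ? ·: tt|Tt
T/II-1 un I-1×I-2: tt
T/II-2 aff ·: Tt|TT
T/III-1 aff II-1×II-2: Tt
⇒ T over [I-1,I-2,II-1,II-2,III-1]: 4 consistent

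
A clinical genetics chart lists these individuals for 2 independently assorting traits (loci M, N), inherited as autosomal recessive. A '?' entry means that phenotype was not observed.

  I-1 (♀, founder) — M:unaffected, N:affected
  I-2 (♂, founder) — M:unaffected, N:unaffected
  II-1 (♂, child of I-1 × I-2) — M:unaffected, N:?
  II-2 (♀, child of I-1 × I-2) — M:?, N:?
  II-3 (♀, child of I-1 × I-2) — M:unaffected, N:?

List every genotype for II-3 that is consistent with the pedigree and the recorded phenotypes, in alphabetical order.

II-3 ∈ {MM Nn, MM nn, Mm Nn, Mm nn}

M/I-1 un ·: MM|Mm
M/I-2 un ·: MM|Mm
M/II-1 un I-1×I-2: MM|Mm
M/II-2 ? I-1×I-2: MM|Mm|mm
M/II-3 un I-1×I-2: MM|Mm
⇒ M over [I-1,I-2,II-1,II-2,II-3]: 29 consistent
N/I-1 aff ·: nn
N/I-2 un ·: NN|Nn
N/II-1 ? I-1×I-2: Nn|nn
N/II-2 ? I-1×I-2: Nn|nn
N/II-3 ? I-1×I-2: Nn|nn
⇒ N over [I-1,I-2,II-1,II-2,II-3]: 9 consistent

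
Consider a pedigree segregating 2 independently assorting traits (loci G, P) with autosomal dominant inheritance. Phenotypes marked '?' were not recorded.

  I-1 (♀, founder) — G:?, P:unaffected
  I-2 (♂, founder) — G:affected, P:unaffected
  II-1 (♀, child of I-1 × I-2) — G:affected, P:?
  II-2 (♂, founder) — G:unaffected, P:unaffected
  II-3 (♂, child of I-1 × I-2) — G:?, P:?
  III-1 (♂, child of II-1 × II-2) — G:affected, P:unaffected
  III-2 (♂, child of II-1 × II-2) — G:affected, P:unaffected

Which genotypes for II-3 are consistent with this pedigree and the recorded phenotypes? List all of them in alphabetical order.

G/I-1 ? ·: gg|Gg|GG
G/I-2 aff ·: Gg|GG
G/II-1 aff I-1×I-2: Gg|GG
G/II-2 un ·: gg
G/II-3 ? I-1×I-2: gg|Gg|GG
G/III-1 aff II-1×II-2: Gg
G/III-2 aff II-1×II-2: Gg
⇒ G over [I-1,I-2,II-1,II-2,II-3,III-1,III-2]: 18 consistent
P/I-1 un ·: pp
P/I-2 un ·: pp
P/II-1 ? I-1×I-2: pp
P/II-2 un ·: pp
P/II-3 ? I-1×I-2: pp
P/III-1 un II-1×II-2: pp
P/III-2 un II-1×II-2: pp
⇒ P over [I-1,I-2,II-1,II-2,II-3,III-1,III-2]: 1 consistent

II-3 ∈ {GG pp, Gg pp, gg pp}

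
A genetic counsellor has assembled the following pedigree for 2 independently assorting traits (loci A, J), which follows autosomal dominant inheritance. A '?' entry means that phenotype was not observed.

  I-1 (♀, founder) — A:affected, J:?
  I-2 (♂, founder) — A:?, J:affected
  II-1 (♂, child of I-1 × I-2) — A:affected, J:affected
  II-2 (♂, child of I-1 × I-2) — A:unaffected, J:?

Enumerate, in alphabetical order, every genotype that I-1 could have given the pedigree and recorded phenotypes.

I-1 ∈ {Aa JJ, Aa Jj, Aa jj}

A/I-1 aff ·: Aa
A/I-2 ? ·: aa|Aa
A/II-1 aff I-1×I-2: Aa|AA
A/II-2 un I-1×I-2: aa
⇒ A over [I-1,I-2,II-1,II-2]: 3 consistent
J/I-1 ? ·: jj|Jj|JJ
J/I-2 aff ·: Jj|JJ
J/II-1 aff I-1×I-2: Jj|JJ
J/II-2 ? I-1×I-2: jj|Jj|JJ
⇒ J over [I-1,I-2,II-1,II-2]: 18 consistent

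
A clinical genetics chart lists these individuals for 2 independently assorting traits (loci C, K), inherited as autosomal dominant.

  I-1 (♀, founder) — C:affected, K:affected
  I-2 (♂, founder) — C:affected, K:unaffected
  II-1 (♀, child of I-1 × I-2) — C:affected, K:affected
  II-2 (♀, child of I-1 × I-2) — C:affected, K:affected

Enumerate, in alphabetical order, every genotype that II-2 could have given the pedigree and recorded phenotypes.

II-2 ∈ {CC Kk, Cc Kk}

C/I-1 aff ·: Cc|CC
C/I-2 aff ·: Cc|CC
C/II-1 aff I-1×I-2: Cc|CC
C/II-2 aff I-1×I-2: Cc|CC
⇒ C over [I-1,I-2,II-1,II-2]: 13 consistent
K/I-1 aff ·: Kk|KK
K/I-2 un ·: kk
K/II-1 aff I-1×I-2: Kk
K/II-2 aff I-1×I-2: Kk
⇒ K over [I-1,I-2,II-1,II-2]: 2 consistent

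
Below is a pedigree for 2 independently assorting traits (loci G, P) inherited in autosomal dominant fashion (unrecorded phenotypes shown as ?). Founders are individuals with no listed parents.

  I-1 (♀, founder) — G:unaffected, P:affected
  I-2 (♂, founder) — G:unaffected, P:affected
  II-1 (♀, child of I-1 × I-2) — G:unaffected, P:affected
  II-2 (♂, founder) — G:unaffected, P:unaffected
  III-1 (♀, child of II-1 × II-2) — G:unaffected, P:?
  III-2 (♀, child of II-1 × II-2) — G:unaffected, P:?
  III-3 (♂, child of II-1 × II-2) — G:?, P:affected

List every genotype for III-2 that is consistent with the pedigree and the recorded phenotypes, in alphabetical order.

G/I-1 un ·: gg
G/I-2 un ·: gg
G/II-1 un I-1×I-2: gg
G/II-2 un ·: gg
G/III-1 un II-1×II-2: gg
G/III-2 un II-1×II-2: gg
G/III-3 ? II-1×II-2: gg
⇒ G over [I-1,I-2,II-1,II-2,III-1,III-2,III-3]: 1 consistent
P/I-1 aff ·: Pp|PP
P/I-2 aff ·: Pp|PP
P/II-1 aff I-1×I-2: Pp|PP
P/II-2 un ·: pp
P/III-1 ? II-1×II-2: pp|Pp
P/III-2 ? II-1×II-2: pp|Pp
P/III-3 aff II-1×II-2: Pp
⇒ P over [I-1,I-2,II-1,II-2,III-1,III-2,III-3]: 16 consistent

III-2 ∈ {gg Pp, gg pp}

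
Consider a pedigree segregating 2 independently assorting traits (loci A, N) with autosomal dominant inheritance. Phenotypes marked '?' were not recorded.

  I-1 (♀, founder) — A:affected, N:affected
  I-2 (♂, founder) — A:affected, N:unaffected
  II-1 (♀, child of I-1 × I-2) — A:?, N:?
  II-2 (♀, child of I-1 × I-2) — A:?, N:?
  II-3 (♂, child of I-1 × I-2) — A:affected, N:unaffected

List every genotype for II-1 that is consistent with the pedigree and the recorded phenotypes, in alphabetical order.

A/I-1 aff ·: Aa|AA
A/I-2 aff ·: Aa|AA
A/II-1 ? I-1×I-2: aa|Aa|AA
A/II-2 ? I-1×I-2: aa|Aa|AA
A/II-3 aff I-1×I-2: Aa|AA
⇒ A over [I-1,I-2,II-1,II-2,II-3]: 35 consistent
N/I-1 aff ·: Nn
N/I-2 un ·: nn
N/II-1 ? I-1×I-2: nn|Nn
N/II-2 ? I-1×I-2: nn|Nn
N/II-3 un I-1×I-2: nn
⇒ N over [I-1,I-2,II-1,II-2,II-3]: 4 consistent

II-1 ∈ {AA Nn, AA nn, Aa Nn, Aa nn, aa Nn, aa nn}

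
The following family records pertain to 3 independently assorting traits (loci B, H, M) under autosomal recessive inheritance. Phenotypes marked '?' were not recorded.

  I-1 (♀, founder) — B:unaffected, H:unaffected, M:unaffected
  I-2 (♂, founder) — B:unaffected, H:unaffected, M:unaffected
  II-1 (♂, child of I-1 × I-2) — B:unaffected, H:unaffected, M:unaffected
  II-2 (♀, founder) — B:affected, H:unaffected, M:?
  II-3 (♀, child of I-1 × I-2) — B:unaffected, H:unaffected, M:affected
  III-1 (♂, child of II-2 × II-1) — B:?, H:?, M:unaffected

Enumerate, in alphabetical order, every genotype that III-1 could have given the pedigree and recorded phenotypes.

III-1 ∈ {Bb HH MM, Bb HH Mm, Bb Hh MM, Bb Hh Mm, Bb hh MM, Bb hh Mm, bb HH MM, bb HH Mm, bb Hh MM, bb Hh Mm, bb hh MM, bb hh Mm}

B/I-1 un ·: BB|Bb
B/I-2 un ·: BB|Bb
B/II-1 un I-1×I-2: BB|Bb
B/II-2 aff ·: bb
B/II-3 un I-1×I-2: BB|Bb
B/III-1 ? II-2×II-1: Bb|bb
⇒ B over [I-1,I-2,II-1,II-2,II-3,III-1]: 19 consistent
H/I-1 un ·: HH|Hh
H/I-2 un ·: HH|Hh
H/II-1 un I-1×I-2: HH|Hh
H/II-2 un ·: HH|Hh
H/II-3 un I-1×I-2: HH|Hh
H/III-1 ? II-2×II-1: HH|Hh|hh
⇒ H over [I-1,I-2,II-1,II-2,II-3,III-1]: 51 consistent
M/I-1 un ·: Mm
M/I-2 un ·: Mm
M/II-1 un I-1×I-2: MM|Mm
M/II-2 ? ·: MM|Mm|mm
M/II-3 aff I-1×I-2: mm
M/III-1 un II-2×II-1: MM|Mm
⇒ M over [I-1,I-2,II-1,II-2,II-3,III-1]: 9 consistent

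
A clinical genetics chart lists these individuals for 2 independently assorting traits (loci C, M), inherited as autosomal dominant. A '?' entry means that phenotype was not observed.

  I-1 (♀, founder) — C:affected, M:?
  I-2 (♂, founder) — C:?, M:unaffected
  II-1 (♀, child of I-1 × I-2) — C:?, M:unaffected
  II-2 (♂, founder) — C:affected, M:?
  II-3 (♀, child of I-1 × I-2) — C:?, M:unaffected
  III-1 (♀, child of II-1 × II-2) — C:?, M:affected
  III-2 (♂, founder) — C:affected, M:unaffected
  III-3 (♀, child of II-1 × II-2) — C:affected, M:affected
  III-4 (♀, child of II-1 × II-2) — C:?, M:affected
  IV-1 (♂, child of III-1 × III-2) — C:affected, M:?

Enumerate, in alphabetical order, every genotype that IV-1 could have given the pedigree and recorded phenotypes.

C/I-1 aff ·: Cc|CC
C/I-2 ? ·: cc|Cc|CC
C/II-1 ? I-1×I-2: cc|Cc|CC
C/II-2 aff ·: Cc|CC
C/II-3 ? I-1×I-2: cc|Cc|CC
C/III-1 ? II-1×II-2: cc|Cc|CC
C/III-2 aff ·: Cc|CC
C/III-3 aff II-1×II-2: Cc|CC
C/III-4 ? II-1×II-2: cc|Cc|CC
C/IV-1 aff III-1×III-2: Cc|CC
⇒ C over [I-1,I-2,II-1,II-2,II-3,III-1,III-2,III-3,III-4,IV-1]: 1148 consistent
M/I-1 ? ·: mm|Mm
M/I-2 un ·: mm
M/II-1 un I-1×I-2: mm
M/II-2 ? ·: Mm|MM
M/II-3 un I-1×I-2: mm
M/III-1 aff II-1×II-2: Mm
M/III-2 un ·: mm
M/III-3 aff II-1×II-2: Mm
M/III-4 aff II-1×II-2: Mm
M/IV-1 ? III-1×III-2: mm|Mm
⇒ M over [I-1,I-2,II-1,II-2,II-3,III-1,III-2,III-3,III-4,IV-1]: 8 consistent

IV-1 ∈ {CC Mm, CC mm, Cc Mm, Cc mm}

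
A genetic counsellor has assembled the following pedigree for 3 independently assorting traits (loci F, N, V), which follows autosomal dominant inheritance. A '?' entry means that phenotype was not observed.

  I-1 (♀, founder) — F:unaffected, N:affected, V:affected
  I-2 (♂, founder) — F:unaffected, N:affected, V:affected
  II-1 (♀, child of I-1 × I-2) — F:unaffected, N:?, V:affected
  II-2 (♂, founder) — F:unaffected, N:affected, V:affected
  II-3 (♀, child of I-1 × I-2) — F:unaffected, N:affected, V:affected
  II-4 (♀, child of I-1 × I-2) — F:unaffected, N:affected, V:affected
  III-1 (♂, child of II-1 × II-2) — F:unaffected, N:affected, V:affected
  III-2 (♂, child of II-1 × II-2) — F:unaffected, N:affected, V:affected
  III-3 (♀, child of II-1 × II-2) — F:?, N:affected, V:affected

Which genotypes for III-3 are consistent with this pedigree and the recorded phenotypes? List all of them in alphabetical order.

F/I-1 un ·: ff
F/I-2 un ·: ff
F/II-1 un I-1×I-2: ff
F/II-2 un ·: ff
F/II-3 un I-1×I-2: ff
F/II-4 un I-1×I-2: ff
F/III-1 un II-1×II-2: ff
F/III-2 un II-1×II-2: ff
F/III-3 ? II-1×II-2: ff
⇒ F over [I-1,I-2,II-1,II-2,II-3,II-4,III-1,III-2,III-3]: 1 consistent
N/I-1 aff ·: Nn|NN
N/I-2 aff ·: Nn|NN
N/II-1 ? I-1×I-2: nn|Nn|NN
N/II-2 aff ·: Nn|NN
N/II-3 aff I-1×I-2: Nn|NN
N/II-4 aff I-1×I-2: Nn|NN
N/III-1 aff II-1×II-2: Nn|NN
N/III-2 aff II-1×II-2: Nn|NN
N/III-3 aff II-1×II-2: Nn|NN
⇒ N over [I-1,I-2,II-1,II-2,II-3,II-4,III-1,III-2,III-3]: 317 consistent
V/I-1 aff ·: Vv|VV
V/I-2 aff ·: Vv|VV
V/II-1 aff I-1×I-2: Vv|VV
V/II-2 aff ·: Vv|VV
V/II-3 aff I-1×I-2: Vv|VV
V/II-4 aff I-1×I-2: Vv|VV
V/III-1 aff II-1×II-2: Vv|VV
V/III-2 aff II-1×II-2: Vv|VV
V/III-3 aff II-1×II-2: Vv|VV
⇒ V over [I-1,I-2,II-1,II-2,II-3,II-4,III-1,III-2,III-3]: 309 consistent

III-3 ∈ {ff NN VV, ff NN Vv, ff Nn VV, ff Nn Vv}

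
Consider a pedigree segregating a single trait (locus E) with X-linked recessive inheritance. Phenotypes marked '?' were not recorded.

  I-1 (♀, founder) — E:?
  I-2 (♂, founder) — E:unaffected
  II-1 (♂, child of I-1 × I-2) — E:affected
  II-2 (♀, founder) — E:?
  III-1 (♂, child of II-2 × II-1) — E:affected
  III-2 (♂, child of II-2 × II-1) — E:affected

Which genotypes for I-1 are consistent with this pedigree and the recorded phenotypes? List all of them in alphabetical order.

I-1 ∈ {X^EX^e, X^eX^e}

E/I-1 ? ·: X^EX^e|X^eX^e
E/I-2 un ·: X^EY
E/II-1 aff I-1×I-2: X^eY
E/II-2 ? ·: X^EX^e|X^eX^e
E/III-1 aff II-2×II-1: X^eY
E/III-2 aff II-2×II-1: X^eY
⇒ E over [I-1,I-2,II-1,II-2,III-1,III-2]: 4 consistent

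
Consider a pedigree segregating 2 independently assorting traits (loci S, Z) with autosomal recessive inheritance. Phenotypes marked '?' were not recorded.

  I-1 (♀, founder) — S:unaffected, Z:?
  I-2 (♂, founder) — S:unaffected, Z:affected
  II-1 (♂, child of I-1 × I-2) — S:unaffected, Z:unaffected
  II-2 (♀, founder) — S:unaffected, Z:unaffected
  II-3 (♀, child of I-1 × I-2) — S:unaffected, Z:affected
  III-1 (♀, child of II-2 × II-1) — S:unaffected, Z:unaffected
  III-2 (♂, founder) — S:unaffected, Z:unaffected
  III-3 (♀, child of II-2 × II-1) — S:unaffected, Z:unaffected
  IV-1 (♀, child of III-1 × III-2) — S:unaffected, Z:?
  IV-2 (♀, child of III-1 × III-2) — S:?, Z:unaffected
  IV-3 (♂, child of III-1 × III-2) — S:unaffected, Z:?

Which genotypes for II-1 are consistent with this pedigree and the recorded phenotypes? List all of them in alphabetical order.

S/I-1 un ·: SS|Ss
S/I-2 un ·: SS|Ss
S/II-1 un I-1×I-2: SS|Ss
S/II-2 un ·: SS|Ss
S/II-3 un I-1×I-2: SS|Ss
S/III-1 un II-2×II-1: SS|Ss
S/III-2 un ·: SS|Ss
S/III-3 un II-2×II-1: SS|Ss
S/IV-1 un III-1×III-2: SS|Ss
S/IV-2 ? III-1×III-2: SS|Ss|ss
S/IV-3 un III-1×III-2: SS|Ss
⇒ S over [I-1,I-2,II-1,II-2,II-3,III-1,III-2,III-3,IV-1,IV-2,IV-3]: 1165 consistent
Z/I-1 ? ·: Zz
Z/I-2 aff ·: zz
Z/II-1 un I-1×I-2: Zz
Z/II-2 un ·: ZZ|Zz
Z/II-3 aff I-1×I-2: zz
Z/III-1 un II-2×II-1: ZZ|Zz
Z/III-2 un ·: ZZ|Zz
Z/III-3 un II-2×II-1: ZZ|Zz
Z/IV-1 ? III-1×III-2: ZZ|Zz|zz
Z/IV-2 un III-1×III-2: ZZ|Zz
Z/IV-3 ? III-1×III-2: ZZ|Zz|zz
⇒ Z over [I-1,I-2,II-1,II-2,II-3,III-1,III-2,III-3,IV-1,IV-2,IV-3]: 140 consistent

II-1 ∈ {SS Zz, Ss Zz}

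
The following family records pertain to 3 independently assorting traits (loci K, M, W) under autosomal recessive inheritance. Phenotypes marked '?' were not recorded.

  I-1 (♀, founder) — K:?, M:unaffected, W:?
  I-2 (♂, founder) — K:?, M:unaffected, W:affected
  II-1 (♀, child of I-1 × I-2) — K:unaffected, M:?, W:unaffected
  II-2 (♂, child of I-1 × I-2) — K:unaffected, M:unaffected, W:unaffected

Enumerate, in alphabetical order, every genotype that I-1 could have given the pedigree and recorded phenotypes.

I-1 ∈ {KK MM WW, KK MM Ww, KK Mm WW, KK Mm Ww, Kk MM WW, Kk MM Ww, Kk Mm WW, Kk Mm Ww, kk MM WW, kk MM Ww, kk Mm WW, kk Mm Ww}

K/I-1 ? ·: KK|Kk|kk
K/I-2 ? ·: KK|Kk|kk
K/II-1 un I-1×I-2: KK|Kk
K/II-2 un I-1×I-2: KK|Kk
⇒ K over [I-1,I-2,II-1,II-2]: 17 consistent
M/I-1 un ·: MM|Mm
M/I-2 un ·: MM|Mm
M/II-1 ? I-1×I-2: MM|Mm|mm
M/II-2 un I-1×I-2: MM|Mm
⇒ M over [I-1,I-2,II-1,II-2]: 15 consistent
W/I-1 ? ·: WW|Ww
W/I-2 aff ·: ww
W/II-1 un I-1×I-2: Ww
W/II-2 un I-1×I-2: Ww
⇒ W over [I-1,I-2,II-1,II-2]: 2 consistent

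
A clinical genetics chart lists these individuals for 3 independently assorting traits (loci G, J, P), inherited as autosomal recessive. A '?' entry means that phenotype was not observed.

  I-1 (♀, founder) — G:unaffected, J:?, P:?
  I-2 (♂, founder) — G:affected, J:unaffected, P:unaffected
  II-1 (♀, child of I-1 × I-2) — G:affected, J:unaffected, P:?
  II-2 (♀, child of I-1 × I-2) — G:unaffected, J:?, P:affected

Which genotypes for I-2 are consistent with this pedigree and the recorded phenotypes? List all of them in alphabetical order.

G/I-1 un ·: Gg
G/I-2 aff ·: gg
G/II-1 aff I-1×I-2: gg
G/II-2 un I-1×I-2: Gg
⇒ G over [I-1,I-2,II-1,II-2]: 1 consistent
J/I-1 ? ·: JJ|Jj|jj
J/I-2 un ·: JJ|Jj
J/II-1 un I-1×I-2: JJ|Jj
J/II-2 ? I-1×I-2: JJ|Jj|jj
⇒ J over [I-1,I-2,II-1,II-2]: 18 consistent
P/I-1 ? ·: Pp|pp
P/I-2 un ·: Pp
P/II-1 ? I-1×I-2: PP|Pp|pp
P/II-2 aff I-1×I-2: pp
⇒ P over [I-1,I-2,II-1,II-2]: 5 consistent

I-2 ∈ {gg JJ Pp, gg Jj Pp}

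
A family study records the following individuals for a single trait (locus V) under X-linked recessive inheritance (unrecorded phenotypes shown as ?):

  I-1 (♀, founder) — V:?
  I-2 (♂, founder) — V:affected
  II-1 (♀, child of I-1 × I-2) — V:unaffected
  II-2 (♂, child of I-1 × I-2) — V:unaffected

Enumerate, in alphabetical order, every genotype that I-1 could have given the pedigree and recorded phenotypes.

I-1 ∈ {X^VX^V, X^VX^v}

V/I-1 ? ·: X^VX^V|X^VX^v
V/I-2 aff ·: X^vY
V/II-1 un I-1×I-2: X^VX^v
V/II-2 un I-1×I-2: X^VY
⇒ V over [I-1,I-2,II-1,II-2]: 2 consistent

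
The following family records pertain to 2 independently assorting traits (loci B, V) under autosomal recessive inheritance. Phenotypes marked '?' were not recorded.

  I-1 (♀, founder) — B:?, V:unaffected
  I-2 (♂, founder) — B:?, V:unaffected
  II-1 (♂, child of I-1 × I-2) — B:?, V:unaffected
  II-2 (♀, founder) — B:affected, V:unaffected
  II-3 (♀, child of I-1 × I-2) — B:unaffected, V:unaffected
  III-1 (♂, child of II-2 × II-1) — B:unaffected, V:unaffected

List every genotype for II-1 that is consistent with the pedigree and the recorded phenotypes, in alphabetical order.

II-1 ∈ {BB VV, BB Vv, Bb VV, Bb Vv}

B/I-1 ? ·: BB|Bb|bb
B/I-2 ? ·: BB|Bb|bb
B/II-1 ? I-1×I-2: BB|Bb
B/II-2 aff ·: bb
B/II-3 un I-1×I-2: BB|Bb
B/III-1 un II-2×II-1: Bb
⇒ B over [I-1,I-2,II-1,II-2,II-3,III-1]: 17 consistent
V/I-1 un ·: VV|Vv
V/I-2 un ·: VV|Vv
V/II-1 un I-1×I-2: VV|Vv
V/II-2 un ·: VV|Vv
V/II-3 un I-1×I-2: VV|Vv
V/III-1 un II-2×II-1: VV|Vv
⇒ V over [I-1,I-2,II-1,II-2,II-3,III-1]: 45 consistent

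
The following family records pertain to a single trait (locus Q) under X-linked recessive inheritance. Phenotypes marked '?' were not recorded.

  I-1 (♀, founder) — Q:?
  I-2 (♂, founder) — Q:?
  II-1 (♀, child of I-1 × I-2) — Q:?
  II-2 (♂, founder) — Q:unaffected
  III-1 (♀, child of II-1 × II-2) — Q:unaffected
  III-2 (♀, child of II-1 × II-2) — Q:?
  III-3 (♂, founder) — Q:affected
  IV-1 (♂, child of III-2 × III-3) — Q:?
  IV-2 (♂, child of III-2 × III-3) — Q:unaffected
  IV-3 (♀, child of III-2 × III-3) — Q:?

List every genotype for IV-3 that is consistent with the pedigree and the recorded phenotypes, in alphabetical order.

IV-3 ∈ {X^QX^q, X^qX^q}

Q/I-1 ? ·: X^QX^Q|X^QX^q|X^qX^q
Q/I-2 ? ·: X^QY|X^qY
Q/II-1 ? I-1×I-2: X^QX^Q|X^QX^q|X^qX^q
Q/II-2 un ·: X^QY
Q/III-1 un II-1×II-2: X^QX^Q|X^QX^q
Q/III-2 ? II-1×II-2: X^QX^Q|X^QX^q
Q/III-3 aff ·: X^qY
Q/IV-1 ? III-2×III-3: X^QY|X^qY
Q/IV-2 un III-2×III-3: X^QY
Q/IV-3 ? III-2×III-3: X^QX^q|X^qX^q
⇒ Q over [I-1,I-2,II-1,II-2,III-1,III-2,III-3,IV-1,IV-2,IV-3]: 50 consistent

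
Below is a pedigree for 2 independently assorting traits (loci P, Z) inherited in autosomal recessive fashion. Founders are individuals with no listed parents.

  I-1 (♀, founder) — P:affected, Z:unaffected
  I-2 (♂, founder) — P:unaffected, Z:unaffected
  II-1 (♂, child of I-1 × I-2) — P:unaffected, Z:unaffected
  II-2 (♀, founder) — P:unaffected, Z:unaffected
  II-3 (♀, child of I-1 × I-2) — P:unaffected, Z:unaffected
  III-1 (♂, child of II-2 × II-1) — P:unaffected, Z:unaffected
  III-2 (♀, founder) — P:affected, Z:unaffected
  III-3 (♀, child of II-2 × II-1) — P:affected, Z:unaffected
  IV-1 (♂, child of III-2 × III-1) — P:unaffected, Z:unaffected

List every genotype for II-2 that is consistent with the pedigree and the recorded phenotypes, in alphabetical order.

II-2 ∈ {Pp ZZ, Pp Zz}

P/I-1 aff ·: pp
P/I-2 un ·: PP|Pp
P/II-1 un I-1×I-2: Pp
P/II-2 un ·: Pp
P/II-3 un I-1×I-2: Pp
P/III-1 un II-2×II-1: PP|Pp
P/III-2 aff ·: pp
P/III-3 aff II-2×II-1: pp
P/IV-1 un III-2×III-1: Pp
⇒ P over [I-1,I-2,II-1,II-2,II-3,III-1,III-2,III-3,IV-1]: 4 consistent
Z/I-1 un ·: ZZ|Zz
Z/I-2 un ·: ZZ|Zz
Z/II-1 un I-1×I-2: ZZ|Zz
Z/II-2 un ·: ZZ|Zz
Z/II-3 un I-1×I-2: ZZ|Zz
Z/III-1 un II-2×II-1: ZZ|Zz
Z/III-2 un ·: ZZ|Zz
Z/III-3 un II-2×II-1: ZZ|Zz
Z/IV-1 un III-2×III-1: ZZ|Zz
⇒ Z over [I-1,I-2,II-1,II-2,II-3,III-1,III-2,III-3,IV-1]: 287 consistent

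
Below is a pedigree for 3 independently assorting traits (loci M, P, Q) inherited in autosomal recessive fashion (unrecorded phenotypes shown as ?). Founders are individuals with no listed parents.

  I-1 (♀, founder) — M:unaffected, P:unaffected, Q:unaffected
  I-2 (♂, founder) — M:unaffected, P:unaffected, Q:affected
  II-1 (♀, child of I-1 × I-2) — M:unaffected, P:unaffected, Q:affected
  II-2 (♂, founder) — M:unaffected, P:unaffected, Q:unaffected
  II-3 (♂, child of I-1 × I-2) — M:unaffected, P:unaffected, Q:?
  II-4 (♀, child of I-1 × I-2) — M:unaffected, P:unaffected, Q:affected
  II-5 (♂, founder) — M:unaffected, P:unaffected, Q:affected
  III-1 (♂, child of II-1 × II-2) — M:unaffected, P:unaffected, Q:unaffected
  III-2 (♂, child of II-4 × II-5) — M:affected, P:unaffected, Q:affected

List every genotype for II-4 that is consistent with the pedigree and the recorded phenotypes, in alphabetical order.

II-4 ∈ {Mm PP qq, Mm Pp qq}

M/I-1 un ·: MM|Mm
M/I-2 un ·: MM|Mm
M/II-1 un I-1×I-2: MM|Mm
M/II-2 un ·: MM|Mm
M/II-3 un I-1×I-2: MM|Mm
M/II-4 un I-1×I-2: Mm
M/II-5 un ·: Mm
M/III-1 un II-1×II-2: MM|Mm
M/III-2 aff II-4×II-5: mm
⇒ M over [I-1,I-2,II-1,II-2,II-3,II-4,II-5,III-1,III-2]: 42 consistent
P/I-1 un ·: PP|Pp
P/I-2 un ·: PP|Pp
P/II-1 un I-1×I-2: PP|Pp
P/II-2 un ·: PP|Pp
P/II-3 un I-1×I-2: PP|Pp
P/II-4 un I-1×I-2: PP|Pp
P/II-5 un ·: PP|Pp
P/III-1 un II-1×II-2: PP|Pp
P/III-2 un II-4×II-5: PP|Pp
⇒ P over [I-1,I-2,II-1,II-2,II-3,II-4,II-5,III-1,III-2]: 303 consistent
Q/I-1 un ·: Qq
Q/I-2 aff ·: qq
Q/II-1 aff I-1×I-2: qq
Q/II-2 un ·: QQ|Qq
Q/II-3 ? I-1×I-2: Qq|qq
Q/II-4 aff I-1×I-2: qq
Q/II-5 aff ·: qq
Q/III-1 un II-1×II-2: Qq
Q/III-2 aff II-4×II-5: qq
⇒ Q over [I-1,I-2,II-1,II-2,II-3,II-4,II-5,III-1,III-2]: 4 consistent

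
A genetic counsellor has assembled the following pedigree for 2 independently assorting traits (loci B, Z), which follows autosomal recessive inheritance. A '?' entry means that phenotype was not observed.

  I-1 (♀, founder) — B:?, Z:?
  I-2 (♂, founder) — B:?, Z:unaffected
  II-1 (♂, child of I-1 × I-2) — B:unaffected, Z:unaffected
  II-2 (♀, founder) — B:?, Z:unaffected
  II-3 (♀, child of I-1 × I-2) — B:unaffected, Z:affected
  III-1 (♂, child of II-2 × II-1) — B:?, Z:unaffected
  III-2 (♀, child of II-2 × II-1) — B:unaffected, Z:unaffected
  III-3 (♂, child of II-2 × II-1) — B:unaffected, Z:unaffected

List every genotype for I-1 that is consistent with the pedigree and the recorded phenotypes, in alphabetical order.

I-1 ∈ {BB Zz, BB zz, Bb Zz, Bb zz, bb Zz, bb zz}

B/I-1 ? ·: BB|Bb|bb
B/I-2 ? ·: BB|Bb|bb
B/II-1 un I-1×I-2: BB|Bb
B/II-2 ? ·: BB|Bb|bb
B/II-3 un I-1×I-2: BB|Bb
B/III-1 ? II-2×II-1: BB|Bb|bb
B/III-2 un II-2×II-1: BB|Bb
B/III-3 un II-2×II-1: BB|Bb
⇒ B over [I-1,I-2,II-1,II-2,II-3,III-1,III-2,III-3]: 290 consistent
Z/I-1 ? ·: Zz|zz
Z/I-2 un ·: Zz
Z/II-1 un I-1×I-2: ZZ|Zz
Z/II-2 un ·: ZZ|Zz
Z/II-3 aff I-1×I-2: zz
Z/III-1 un II-2×II-1: ZZ|Zz
Z/III-2 un II-2×II-1: ZZ|Zz
Z/III-3 un II-2×II-1: ZZ|Zz
⇒ Z over [I-1,I-2,II-1,II-2,II-3,III-1,III-2,III-3]: 41 consistent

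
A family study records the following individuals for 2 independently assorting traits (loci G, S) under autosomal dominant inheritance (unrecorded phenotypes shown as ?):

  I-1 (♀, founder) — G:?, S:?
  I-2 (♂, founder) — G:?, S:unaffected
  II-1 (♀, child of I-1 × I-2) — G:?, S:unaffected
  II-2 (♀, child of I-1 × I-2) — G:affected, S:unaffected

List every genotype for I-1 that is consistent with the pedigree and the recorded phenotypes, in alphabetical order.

I-1 ∈ {GG Ss, GG ss, Gg Ss, Gg ss, gg Ss, gg ss}

G/I-1 ? ·: gg|Gg|GG
G/I-2 ? ·: gg|Gg|GG
G/II-1 ? I-1×I-2: gg|Gg|GG
G/II-2 aff I-1×I-2: Gg|GG
⇒ G over [I-1,I-2,II-1,II-2]: 21 consistent
S/I-1 ? ·: ss|Ss
S/I-2 un ·: ss
S/II-1 un I-1×I-2: ss
S/II-2 un I-1×I-2: ss
⇒ S over [I-1,I-2,II-1,II-2]: 2 consistent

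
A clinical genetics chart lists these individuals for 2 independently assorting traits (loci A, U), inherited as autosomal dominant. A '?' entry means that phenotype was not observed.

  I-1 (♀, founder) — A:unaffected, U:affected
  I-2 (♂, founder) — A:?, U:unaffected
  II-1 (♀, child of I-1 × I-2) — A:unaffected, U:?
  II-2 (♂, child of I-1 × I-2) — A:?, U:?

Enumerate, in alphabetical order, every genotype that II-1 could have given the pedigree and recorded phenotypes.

A/I-1 un ·: aa
A/I-2 ? ·: aa|Aa
A/II-1 un I-1×I-2: aa
A/II-2 ? I-1×I-2: aa|Aa
⇒ A over [I-1,I-2,II-1,II-2]: 3 consistent
U/I-1 aff ·: Uu|UU
U/I-2 un ·: uu
U/II-1 ? I-1×I-2: uu|Uu
U/II-2 ? I-1×I-2: uu|Uu
⇒ U over [I-1,I-2,II-1,II-2]: 5 consistent

II-1 ∈ {aa Uu, aa uu}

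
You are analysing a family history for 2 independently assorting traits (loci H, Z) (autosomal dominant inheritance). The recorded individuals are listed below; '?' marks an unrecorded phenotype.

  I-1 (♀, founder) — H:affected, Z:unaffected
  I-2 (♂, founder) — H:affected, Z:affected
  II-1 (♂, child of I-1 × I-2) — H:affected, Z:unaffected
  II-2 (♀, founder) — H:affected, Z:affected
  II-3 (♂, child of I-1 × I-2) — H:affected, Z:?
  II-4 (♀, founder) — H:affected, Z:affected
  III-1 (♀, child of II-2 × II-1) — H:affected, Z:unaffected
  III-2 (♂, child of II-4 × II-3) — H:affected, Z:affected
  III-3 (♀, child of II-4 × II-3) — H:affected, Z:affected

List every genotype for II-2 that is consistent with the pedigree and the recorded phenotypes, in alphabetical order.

II-2 ∈ {HH Zz, Hh Zz}

H/I-1 aff ·: Hh|HH
H/I-2 aff ·: Hh|HH
H/II-1 aff I-1×I-2: Hh|HH
H/II-2 aff ·: Hh|HH
H/II-3 aff I-1×I-2: Hh|HH
H/II-4 aff ·: Hh|HH
H/III-1 aff II-2×II-1: Hh|HH
H/III-2 aff II-4×II-3: Hh|HH
H/III-3 aff II-4×II-3: Hh|HH
⇒ H over [I-1,I-2,II-1,II-2,II-3,II-4,III-1,III-2,III-3]: 288 consistent
Z/I-1 un ·: zz
Z/I-2 aff ·: Zz
Z/II-1 un I-1×I-2: zz
Z/II-2 aff ·: Zz
Z/II-3 ? I-1×I-2: zz|Zz
Z/II-4 aff ·: Zz|ZZ
Z/III-1 un II-2×II-1: zz
Z/III-2 aff II-4×II-3: Zz|ZZ
Z/III-3 aff II-4×II-3: Zz|ZZ
⇒ Z over [I-1,I-2,II-1,II-2,II-3,II-4,III-1,III-2,III-3]: 10 consistent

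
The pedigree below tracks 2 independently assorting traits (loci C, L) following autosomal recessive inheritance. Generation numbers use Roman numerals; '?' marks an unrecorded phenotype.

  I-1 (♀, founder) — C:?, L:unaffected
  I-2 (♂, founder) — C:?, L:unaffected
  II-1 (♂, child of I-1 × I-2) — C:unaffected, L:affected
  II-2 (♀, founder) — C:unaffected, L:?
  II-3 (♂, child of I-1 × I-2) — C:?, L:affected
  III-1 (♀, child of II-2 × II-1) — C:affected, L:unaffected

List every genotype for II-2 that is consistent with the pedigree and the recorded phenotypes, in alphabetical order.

II-2 ∈ {Cc LL, Cc Ll}

C/I-1 ? ·: CC|Cc|cc
C/I-2 ? ·: CC|Cc|cc
C/II-1 un I-1×I-2: Cc
C/II-2 un ·: Cc
C/II-3 ? I-1×I-2: CC|Cc|cc
C/III-1 aff II-2×II-1: cc
⇒ C over [I-1,I-2,II-1,II-2,II-3,III-1]: 13 consistent
L/I-1 un ·: Ll
L/I-2 un ·: Ll
L/II-1 aff I-1×I-2: ll
L/II-2 ? ·: LL|Ll
L/II-3 aff I-1×I-2: ll
L/III-1 un II-2×II-1: Ll
⇒ L over [I-1,I-2,II-1,II-2,II-3,III-1]: 2 consistent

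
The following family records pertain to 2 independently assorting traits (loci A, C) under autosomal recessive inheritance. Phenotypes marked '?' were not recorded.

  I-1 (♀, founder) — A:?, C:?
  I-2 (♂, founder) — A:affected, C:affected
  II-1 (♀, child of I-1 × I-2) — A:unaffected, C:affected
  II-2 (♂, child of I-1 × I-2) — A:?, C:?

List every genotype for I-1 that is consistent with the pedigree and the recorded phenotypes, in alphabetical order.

I-1 ∈ {AA Cc, AA cc, Aa Cc, Aa cc}

A/I-1 ? ·: AA|Aa
A/I-2 aff ·: aa
A/II-1 un I-1×I-2: Aa
A/II-2 ? I-1×I-2: Aa|aa
⇒ A over [I-1,I-2,II-1,II-2]: 3 consistent
C/I-1 ? ·: Cc|cc
C/I-2 aff ·: cc
C/II-1 aff I-1×I-2: cc
C/II-2 ? I-1×I-2: Cc|cc
⇒ C over [I-1,I-2,II-1,II-2]: 3 consistent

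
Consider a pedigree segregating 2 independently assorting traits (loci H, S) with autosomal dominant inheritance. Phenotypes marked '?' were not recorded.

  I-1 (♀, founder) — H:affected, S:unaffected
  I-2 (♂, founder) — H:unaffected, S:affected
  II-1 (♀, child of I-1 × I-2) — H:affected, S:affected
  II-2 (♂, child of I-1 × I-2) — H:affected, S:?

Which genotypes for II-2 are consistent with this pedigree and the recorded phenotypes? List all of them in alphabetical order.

H/I-1 aff ·: Hh|HH
H/I-2 un ·: hh
H/II-1 aff I-1×I-2: Hh
H/II-2 aff I-1×I-2: Hh
⇒ H over [I-1,I-2,II-1,II-2]: 2 consistent
S/I-1 un ·: ss
S/I-2 aff ·: Ss|SS
S/II-1 aff I-1×I-2: Ss
S/II-2 ? I-1×I-2: ss|Ss
⇒ S over [I-1,I-2,II-1,II-2]: 3 consistent

II-2 ∈ {Hh Ss, Hh ss}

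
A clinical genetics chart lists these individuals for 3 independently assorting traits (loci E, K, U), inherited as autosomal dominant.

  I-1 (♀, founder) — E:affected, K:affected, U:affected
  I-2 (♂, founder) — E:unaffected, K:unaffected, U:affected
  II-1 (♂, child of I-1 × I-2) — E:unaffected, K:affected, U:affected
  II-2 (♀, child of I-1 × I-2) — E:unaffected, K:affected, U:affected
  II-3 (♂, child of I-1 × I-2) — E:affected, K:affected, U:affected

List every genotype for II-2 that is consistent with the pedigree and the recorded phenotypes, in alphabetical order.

II-2 ∈ {ee Kk UU, ee Kk Uu}

E/I-1 aff ·: Ee
E/I-2 un ·: ee
E/II-1 un I-1×I-2: ee
E/II-2 un I-1×I-2: ee
E/II-3 aff I-1×I-2: Ee
⇒ E over [I-1,I-2,II-1,II-2,II-3]: 1 consistent
K/I-1 aff ·: Kk|KK
K/I-2 un ·: kk
K/II-1 aff I-1×I-2: Kk
K/II-2 aff I-1×I-2: Kk
K/II-3 aff I-1×I-2: Kk
⇒ K over [I-1,I-2,II-1,II-2,II-3]: 2 consistent
U/I-1 aff ·: Uu|UU
U/I-2 aff ·: Uu|UU
U/II-1 aff I-1×I-2: Uu|UU
U/II-2 aff I-1×I-2: Uu|UU
U/II-3 aff I-1×I-2: Uu|UU
⇒ U over [I-1,I-2,II-1,II-2,II-3]: 25 consistent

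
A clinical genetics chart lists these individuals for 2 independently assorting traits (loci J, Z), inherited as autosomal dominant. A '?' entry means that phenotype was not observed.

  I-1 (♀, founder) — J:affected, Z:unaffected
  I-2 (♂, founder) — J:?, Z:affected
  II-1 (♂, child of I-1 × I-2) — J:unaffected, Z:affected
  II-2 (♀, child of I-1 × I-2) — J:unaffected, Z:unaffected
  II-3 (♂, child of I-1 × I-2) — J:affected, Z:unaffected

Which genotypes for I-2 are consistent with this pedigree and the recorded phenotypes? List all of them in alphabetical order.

J/I-1 aff ·: Jj
J/I-2 ? ·: jj|Jj
J/II-1 un I-1×I-2: jj
J/II-2 un I-1×I-2: jj
J/II-3 aff I-1×I-2: Jj|JJ
⇒ J over [I-1,I-2,II-1,II-2,II-3]: 3 consistent
Z/I-1 un ·: zz
Z/I-2 aff ·: Zz
Z/II-1 aff I-1×I-2: Zz
Z/II-2 un I-1×I-2: zz
Z/II-3 un I-1×I-2: zz
⇒ Z over [I-1,I-2,II-1,II-2,II-3]: 1 consistent

I-2 ∈ {Jj Zz, jj Zz}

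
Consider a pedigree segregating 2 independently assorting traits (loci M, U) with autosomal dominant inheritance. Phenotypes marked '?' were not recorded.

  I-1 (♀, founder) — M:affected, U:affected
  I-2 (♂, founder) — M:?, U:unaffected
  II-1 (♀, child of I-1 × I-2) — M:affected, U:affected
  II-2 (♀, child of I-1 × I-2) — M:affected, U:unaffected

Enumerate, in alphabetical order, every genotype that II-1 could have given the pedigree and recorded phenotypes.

II-1 ∈ {MM Uu, Mm Uu}

M/I-1 aff ·: Mm|MM
M/I-2 ? ·: mm|Mm|MM
M/II-1 aff I-1×I-2: Mm|MM
M/II-2 aff I-1×I-2: Mm|MM
⇒ M over [I-1,I-2,II-1,II-2]: 15 consistent
U/I-1 aff ·: Uu
U/I-2 un ·: uu
U/II-1 aff I-1×I-2: Uu
U/II-2 un I-1×I-2: uu
⇒ U over [I-1,I-2,II-1,II-2]: 1 consistent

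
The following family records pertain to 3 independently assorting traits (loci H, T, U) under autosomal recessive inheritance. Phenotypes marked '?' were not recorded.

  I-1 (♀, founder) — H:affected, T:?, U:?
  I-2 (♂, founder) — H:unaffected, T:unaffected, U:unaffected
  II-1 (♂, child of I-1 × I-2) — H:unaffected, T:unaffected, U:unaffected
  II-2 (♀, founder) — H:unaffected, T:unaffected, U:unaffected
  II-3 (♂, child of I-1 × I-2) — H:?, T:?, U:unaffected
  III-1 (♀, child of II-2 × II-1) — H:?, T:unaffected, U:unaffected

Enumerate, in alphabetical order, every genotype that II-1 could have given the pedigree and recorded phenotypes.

II-1 ∈ {Hh TT UU, Hh TT Uu, Hh Tt UU, Hh Tt Uu}

H/I-1 aff ·: hh
H/I-2 un ·: HH|Hh
H/II-1 un I-1×I-2: Hh
H/II-2 un ·: HH|Hh
H/II-3 ? I-1×I-2: Hh|hh
H/III-1 ? II-2×II-1: HH|Hh|hh
⇒ H over [I-1,I-2,II-1,II-2,II-3,III-1]: 15 consistent
T/I-1 ? ·: TT|Tt|tt
T/I-2 un ·: TT|Tt
T/II-1 un I-1×I-2: TT|Tt
T/II-2 un ·: TT|Tt
T/II-3 ? I-1×I-2: TT|Tt|tt
T/III-1 un II-2×II-1: TT|Tt
⇒ T over [I-1,I-2,II-1,II-2,II-3,III-1]: 64 consistent
U/I-1 ? ·: UU|Uu|uu
U/I-2 un ·: UU|Uu
U/II-1 un I-1×I-2: UU|Uu
U/II-2 un ·: UU|Uu
U/II-3 un I-1×I-2: UU|Uu
U/III-1 un II-2×II-1: UU|Uu
⇒ U over [I-1,I-2,II-1,II-2,II-3,III-1]: 53 consistent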